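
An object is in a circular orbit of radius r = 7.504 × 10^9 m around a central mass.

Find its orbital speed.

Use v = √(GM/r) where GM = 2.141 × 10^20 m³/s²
r = 7.504 × 10^9 m
GM = 2.141 × 10^20 m³/s²
GM/r = (2.141 × 10^20) / (7.504 × 10^9) = 2.85314 × 10^10 m²/s²
v = √(GM/r) = 168913 m/s ≈ 168.9 km/s

Final answer: 168.9 km/s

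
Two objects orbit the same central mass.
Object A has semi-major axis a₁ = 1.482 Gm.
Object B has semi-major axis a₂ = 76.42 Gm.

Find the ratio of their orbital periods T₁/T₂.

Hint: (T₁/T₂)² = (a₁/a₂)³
a₁ = 1.482 Gm = 1.482 × 10^9 m
a₂ = 76.42 Gm = 7.642 × 10^10 m
a₁/a₂ = 0.0193928
T₁/T₂ = (a₁/a₂)^(3/2) = (0.0193928)^1.5 = 0.00270061

Final answer: T₁/T₂ = 0.002701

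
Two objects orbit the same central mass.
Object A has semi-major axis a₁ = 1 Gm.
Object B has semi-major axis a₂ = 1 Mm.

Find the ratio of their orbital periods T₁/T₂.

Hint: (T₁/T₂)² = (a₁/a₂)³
a₁ = 1 Gm = 1 × 10^9 m
a₂ = 1 Mm = 1 × 10^6 m
a₁/a₂ = 1000
T₁/T₂ = (a₁/a₂)^(3/2) = (1000)^1.5 = 31622.8

Final answer: T₁/T₂ = 3.162 × 10^4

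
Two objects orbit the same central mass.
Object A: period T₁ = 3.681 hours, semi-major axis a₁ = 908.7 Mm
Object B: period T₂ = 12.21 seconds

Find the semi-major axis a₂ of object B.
T₁ = 3.681 hours = 13251.6 s
T₂ = 12.21 seconds
a₁ = 908.7 Mm = 9.087 × 10^8 m
Kepler's third law: (T₂/T₁)² = (a₂/a₁)³  ⇒  a₂ = a₁ (T₂/T₁)^(2/3)
T₂/T₁ = 0.000921398
(T₂/T₁)^(2/3) = 0.00946887
a₂ = 9.087 × 10^8 m × 0.00946887 = 8.60436 × 10^6 m ≈ 8.604 Mm

Final answer: a₂ = 8.604 Mm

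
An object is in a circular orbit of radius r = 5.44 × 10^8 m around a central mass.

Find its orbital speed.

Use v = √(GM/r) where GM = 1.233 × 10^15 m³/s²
r = 5.44 × 10^8 m
GM = 1.233 × 10^15 m³/s²
GM/r = (1.233 × 10^15) / (5.44 × 10^8) = 2.26654 × 10^6 m²/s²
v = √(GM/r) = 1505.5 m/s ≈ 1.506 km/s

Final answer: 1.506 km/s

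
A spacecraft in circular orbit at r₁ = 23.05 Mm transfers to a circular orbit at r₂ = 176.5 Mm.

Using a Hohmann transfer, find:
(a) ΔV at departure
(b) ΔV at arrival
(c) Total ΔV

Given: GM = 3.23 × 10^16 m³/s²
r₁ = 23.05 Mm = 2.305 × 10^7 m
r₂ = 176.5 Mm = 1.765 × 10^8 m
GM = 3.23 × 10^16 m³/s²
Transfer ellipse: a_t = (r₁ + r₂)/2 = 9.9775 × 10^7 m
Circular speed at r₁: v₁ = √(GM/r₁) = 37434 m/s
Transfer speed at r₁ (periapsis): v₁ₜ = √(GM(2/r₁ − 1/a_t)) = 49788.3 m/s
(a) ΔV₁ = v₁ₜ − v₁ = 12354.3 m/s ≈ 12.35 km/s
Circular speed at r₂: v₂ = √(GM/r₂) = 13527.9 m/s
Transfer speed at r₂ (apoapsis): v₂ₜ = √(GM(2/r₂ − 1/a_t)) = 6502.1 m/s
(b) ΔV₂ = v₂ − v₂ₜ = 7025.76 m/s ≈ 7.026 km/s
(c) ΔV_total = ΔV₁ + ΔV₂ = 19380.1 m/s ≈ 19.38 km/s

Final answer:
(a) ΔV₁ = 12.35 km/s
(b) ΔV₂ = 7.026 km/s
(c) ΔV_total = 19.38 km/s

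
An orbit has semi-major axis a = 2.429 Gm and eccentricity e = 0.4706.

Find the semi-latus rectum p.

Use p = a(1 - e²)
a = 2.429 Gm = 2.429 × 10^9 m
e = 0.4706,  e² = 0.221464,  1 − e² = 0.778536
p = a(1 − e²) = 2.429 × 10^9 m × 0.778536 = 1.89106 × 10^9 m ≈ 1.891 Gm

Final answer: p = 1.891 Gm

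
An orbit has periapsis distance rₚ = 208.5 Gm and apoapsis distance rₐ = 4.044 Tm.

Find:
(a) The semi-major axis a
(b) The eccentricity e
rₚ = 208.5 Gm = 2.085 × 10^11 m
rₐ = 4.044 Tm = 4.044 × 10^12 m
(a) a = (rₚ + rₐ)/2 = 2.12625 × 10^12 m ≈ 2.126 Tm
(b) e = (rₐ − rₚ)/(rₐ + rₚ) = (3.8355 × 10^12) / (4.2525 × 10^12) = 0.90194

Final answer:
(a) a = 2.126 Tm
(b) e = 0.9019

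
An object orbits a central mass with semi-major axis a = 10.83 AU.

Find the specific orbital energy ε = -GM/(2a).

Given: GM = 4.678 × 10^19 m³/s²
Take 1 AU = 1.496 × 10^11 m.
a = 10.83 AU = 1.62017 × 10^12 m
GM = 4.678 × 10^19 m³/s²
2a = 3.24034 × 10^12 m
ε = −GM/(2a) = -1.44368 × 10^7 J/kg ≈ -14.44 MJ/kg

Final answer: -14.44 MJ/kg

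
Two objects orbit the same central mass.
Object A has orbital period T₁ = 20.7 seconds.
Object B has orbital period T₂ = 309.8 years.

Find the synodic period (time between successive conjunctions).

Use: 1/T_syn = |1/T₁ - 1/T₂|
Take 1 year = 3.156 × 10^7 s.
T₁ = 20.7 seconds
T₂ = 309.8 years = 9.77729 × 10^9 s
1/T₁ = 0.0483092 s⁻¹
1/T₂ = 1.02278 × 10^-10 s⁻¹
|1/T₁ − 1/T₂| = 0.0483092 s⁻¹
T_syn = 1 / |1/T₁ − 1/T₂| = 20.7 s ≈ 20.7 seconds

Final answer: T_syn = 20.7 seconds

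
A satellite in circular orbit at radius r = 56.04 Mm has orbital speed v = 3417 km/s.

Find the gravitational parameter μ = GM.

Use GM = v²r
r = 56.04 Mm = 5.604 × 10^7 m
v = 3417 km/s = 3.417 × 10^6 m/s
v² = 1.16759 × 10^13 m²/s²
GM = v²r = 1.16759 × 10^13 × 5.604 × 10^7 = 6.54317 × 10^20 m³/s²
GM ≈ 6.543 × 10^20 m³/s²

Final answer: GM = 6.543 × 10^20 m³/s²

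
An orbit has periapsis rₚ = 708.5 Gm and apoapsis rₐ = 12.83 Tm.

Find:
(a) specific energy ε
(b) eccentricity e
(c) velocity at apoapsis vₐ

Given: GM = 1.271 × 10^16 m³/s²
rₚ = 708.5 Gm = 7.085 × 10^11 m
rₐ = 12.83 Tm = 1.283 × 10^13 m
GM = 1.271 × 10^16 m³/s²
a = (rₚ + rₐ)/2 = 6.76925 × 10^12 m
e = (rₐ − rₚ)/(rₐ + rₚ) = (1.21215 × 10^13) / (1.35385 × 10^13) = 0.895336
(a) 2a = 1.35385 × 10^13 m;  ε = −GM/(2a) = -938.804 J/kg ≈ -938.8 J/kg
(b) e = 0.895336 ≈ 0.8953
(c) vₐ² = GM (2/rₐ − 1/a) = 1.271 × 10^16 × (1.55885 × 10^-13 − 1.47727 × 10^-13) = 103.686 m²/s²;  vₐ = 10.1826 m/s ≈ 10.18 m/s

Final answer:
(a) specific energy ε = -938.8 J/kg
(b) eccentricity e = 0.8953
(c) velocity at apoapsis vₐ = 10.18 m/s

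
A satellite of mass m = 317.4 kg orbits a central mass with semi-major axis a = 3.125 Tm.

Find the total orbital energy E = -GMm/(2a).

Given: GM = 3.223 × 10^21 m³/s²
a = 3.125 Tm = 3.125 × 10^12 m
GM = 3.223 × 10^21 m³/s²
2a = 6.25 × 10^12 m
GMm = 3.223 × 10^21 × 317.4 = 1.02298 × 10^24 m³·kg/s²
E = −GMm/(2a) = -1.63677 × 10^11 J ≈ -163.7 GJ

Final answer: -163.7 GJ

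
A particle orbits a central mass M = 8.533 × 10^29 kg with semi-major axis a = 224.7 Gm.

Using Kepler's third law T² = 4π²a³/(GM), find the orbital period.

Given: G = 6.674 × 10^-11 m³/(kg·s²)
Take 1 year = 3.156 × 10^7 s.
M = 8.533 × 10^29 kg
GM = G × M = 6.674 × 10^-11 × 8.533 × 10^29 = 5.69492 × 10^19 m³/s²
a = 224.7 Gm = 2.247 × 10^11 m
a³ = 1.13451 × 10^34 m³
T = 2π √(a³/GM) = 2π √((1.13451 × 10^34) / (5.69492 × 10^19)) = 2π × 1.41143 × 10^7 s
T = 8.8683 × 10^7 s ≈ 2.81 years

Final answer: 2.81 years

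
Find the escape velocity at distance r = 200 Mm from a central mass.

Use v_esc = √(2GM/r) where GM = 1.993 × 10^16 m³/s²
r = 200 Mm = 2 × 10^8 m
GM = 1.993 × 10^16 m³/s²
2GM/r = 2 × (1.993 × 10^16) / (2 × 10^8) = 1.993 × 10^8 m²/s²
v_esc = √(2GM/r) = 14117.4 m/s ≈ 14.12 km/s

Final answer: 14.12 km/s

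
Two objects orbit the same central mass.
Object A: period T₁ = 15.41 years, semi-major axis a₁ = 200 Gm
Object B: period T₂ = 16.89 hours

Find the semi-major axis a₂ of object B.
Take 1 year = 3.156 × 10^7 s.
T₁ = 15.41 years = 4.8634 × 10^8 s
T₂ = 16.89 hours = 60804 s
a₁ = 200 Gm = 2 × 10^11 m
Kepler's third law: (T₂/T₁)² = (a₂/a₁)³  ⇒  a₂ = a₁ (T₂/T₁)^(2/3)
T₂/T₁ = 0.000125024
(T₂/T₁)^(2/3) = 0.00250032
a₂ = 2 × 10^11 m × 0.00250032 = 5.00063 × 10^8 m ≈ 500.1 Mm

Final answer: a₂ = 500.1 Mm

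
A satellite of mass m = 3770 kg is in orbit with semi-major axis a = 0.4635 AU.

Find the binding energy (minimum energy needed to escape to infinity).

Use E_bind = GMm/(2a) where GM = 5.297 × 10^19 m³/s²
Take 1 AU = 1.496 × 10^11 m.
a = 0.4635 AU = 6.93396 × 10^10 m
GM = 5.297 × 10^19 m³/s²
m = 3770 kg
GMm = 5.297 × 10^19 × 3770 = 1.99697 × 10^23 m³·kg/s²
2a = 1.38679 × 10^11 m
E_bind = GMm/(2a) = 1.43999 × 10^12 J ≈ 1.44 TJ

Final answer: 1.44 TJ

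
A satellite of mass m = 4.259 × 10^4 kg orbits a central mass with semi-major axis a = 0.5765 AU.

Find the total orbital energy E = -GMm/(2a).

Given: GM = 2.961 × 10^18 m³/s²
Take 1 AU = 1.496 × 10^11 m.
a = 0.5765 AU = 8.62444 × 10^10 m
GM = 2.961 × 10^18 m³/s²
2a = 1.72489 × 10^11 m
GMm = 2.961 × 10^18 × 42590 = 1.26109 × 10^23 m³·kg/s²
E = −GMm/(2a) = -7.31114 × 10^11 J ≈ -731.1 GJ

Final answer: -731.1 GJ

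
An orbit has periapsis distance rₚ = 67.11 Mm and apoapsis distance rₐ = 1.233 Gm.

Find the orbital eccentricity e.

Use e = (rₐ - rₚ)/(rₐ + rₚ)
rₚ = 67.11 Mm = 6.711 × 10^7 m
rₐ = 1.233 Gm = 1.233 × 10^9 m
rₐ − rₚ = 1.16589 × 10^9 m
rₐ + rₚ = 1.30011 × 10^9 m
e = (rₐ − rₚ)/(rₐ + rₚ) = 0.896763

Final answer: e = 0.8968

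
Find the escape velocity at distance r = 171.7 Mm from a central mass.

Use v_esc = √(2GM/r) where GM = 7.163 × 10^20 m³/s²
r = 171.7 Mm = 1.717 × 10^8 m
GM = 7.163 × 10^20 m³/s²
2GM/r = 2 × (7.163 × 10^20) / (1.717 × 10^8) = 8.34362 × 10^12 m²/s²
v_esc = √(2GM/r) = 2.88853 × 10^6 m/s ≈ 2889 km/s

Final answer: 2889 km/s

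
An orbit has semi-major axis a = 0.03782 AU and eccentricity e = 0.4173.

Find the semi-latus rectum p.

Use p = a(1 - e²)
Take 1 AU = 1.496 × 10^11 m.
a = 0.03782 AU = 5.65787 × 10^9 m
e = 0.4173,  e² = 0.174139,  1 − e² = 0.825861
p = a(1 − e²) = 5.65787 × 10^9 m × 0.825861 = 4.67261 × 10^9 m ≈ 0.03123 AU

Final answer: p = 0.03123 AU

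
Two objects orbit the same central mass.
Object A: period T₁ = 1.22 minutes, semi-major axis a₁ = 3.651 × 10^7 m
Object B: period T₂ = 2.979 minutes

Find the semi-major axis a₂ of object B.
T₁ = 1.22 minutes = 73.2 s
T₂ = 2.979 minutes = 178.74 s
a₁ = 3.651 × 10^7 m
Kepler's third law: (T₂/T₁)² = (a₂/a₁)³  ⇒  a₂ = a₁ (T₂/T₁)^(2/3)
T₂/T₁ = 2.4418
(T₂/T₁)^(2/3) = 1.81332
a₂ = 3.651 × 10^7 m × 1.81332 = 6.62042 × 10^7 m ≈ 6.62 × 10^7 m

Final answer: a₂ = 6.62 × 10^7 m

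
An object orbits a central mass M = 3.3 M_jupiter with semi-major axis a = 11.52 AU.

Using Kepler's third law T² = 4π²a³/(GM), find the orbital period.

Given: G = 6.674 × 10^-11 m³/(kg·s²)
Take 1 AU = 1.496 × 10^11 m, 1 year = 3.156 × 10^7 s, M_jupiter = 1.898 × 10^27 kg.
M = 3.3 M_jupiter = 6.2634 × 10^27 kg
GM = G × M = 6.674 × 10^-11 × 6.2634 × 10^27 = 4.18019 × 10^17 m³/s²
a = 11.52 AU = 1.72339 × 10^12 m
a³ = 5.11861 × 10^36 m³
T = 2π √(a³/GM) = 2π √((5.11861 × 10^36) / (4.18019 × 10^17)) = 2π × 3.49927 × 10^9 s
T = 2.19866 × 10^10 s ≈ 696.7 years

Final answer: 696.7 years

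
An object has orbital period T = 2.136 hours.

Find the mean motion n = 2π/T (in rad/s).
T = 2.136 hours = 7689.6 s
n = 2π / 7689.6 s = 0.000817102 rad/s ≈ 0.0008171 rad/s

Final answer: n = 0.0008171 rad/s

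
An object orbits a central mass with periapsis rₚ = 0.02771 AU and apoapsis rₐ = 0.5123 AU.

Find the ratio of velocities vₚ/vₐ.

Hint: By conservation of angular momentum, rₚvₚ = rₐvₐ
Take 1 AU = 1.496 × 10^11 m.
rₚ = 0.02771 AU = 4.14542 × 10^9 m
rₐ = 0.5123 AU = 7.66401 × 10^10 m
rₚvₚ = rₐvₐ  ⇒  vₚ/vₐ = rₐ/rₚ
vₚ/vₐ = (7.66401 × 10^10) / (4.14542 × 10^9) = 18.4879

Final answer: vₚ/vₐ = 18.49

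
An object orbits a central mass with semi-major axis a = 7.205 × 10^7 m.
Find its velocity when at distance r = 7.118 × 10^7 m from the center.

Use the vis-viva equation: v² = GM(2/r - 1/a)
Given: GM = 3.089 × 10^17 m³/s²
a = 7.205 × 10^7 m
r = 7.118 × 10^7 m
GM = 3.089 × 10^17 m³/s²
2/r − 1/a = 2.80978 × 10^-8 − 1.38793 × 10^-8 = 1.42185 × 10^-8 m⁻¹
v² = GM (2/r − 1/a) = 4.3921 × 10^9 m²/s²
v = 66272.9 m/s ≈ 66.27 km/s

Final answer: 66.27 km/s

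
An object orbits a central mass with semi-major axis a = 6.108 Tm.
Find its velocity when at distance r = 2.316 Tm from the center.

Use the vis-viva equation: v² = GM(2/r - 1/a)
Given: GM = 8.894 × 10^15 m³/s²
a = 6.108 Tm = 6.108 × 10^12 m
r = 2.316 Tm = 2.316 × 10^12 m
GM = 8.894 × 10^15 m³/s²
2/r − 1/a = 8.63558 × 10^-13 − 1.6372 × 10^-13 = 6.99838 × 10^-13 m⁻¹
v² = GM (2/r − 1/a) = 6224.36 m²/s²
v = 78.8946 m/s ≈ 78.89 m/s

Final answer: 78.89 m/s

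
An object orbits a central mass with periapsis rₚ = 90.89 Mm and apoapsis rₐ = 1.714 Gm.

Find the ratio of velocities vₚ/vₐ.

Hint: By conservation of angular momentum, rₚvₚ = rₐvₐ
rₚ = 90.89 Mm = 9.089 × 10^7 m
rₐ = 1.714 Gm = 1.714 × 10^9 m
rₚvₚ = rₐvₐ  ⇒  vₚ/vₐ = rₐ/rₚ
vₚ/vₐ = (1.714 × 10^9) / (9.089 × 10^7) = 18.858

Final answer: vₚ/vₐ = 18.86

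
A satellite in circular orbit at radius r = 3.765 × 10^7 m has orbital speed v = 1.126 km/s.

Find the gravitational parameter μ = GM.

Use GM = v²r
r = 3.765 × 10^7 m
v = 1.126 km/s = 1126 m/s
v² = 1.26788 × 10^6 m²/s²
GM = v²r = 1.26788 × 10^6 × 3.765 × 10^7 = 4.77355 × 10^13 m³/s²
GM ≈ 4.774 × 10^13 m³/s²

Final answer: GM = 4.774 × 10^13 m³/s²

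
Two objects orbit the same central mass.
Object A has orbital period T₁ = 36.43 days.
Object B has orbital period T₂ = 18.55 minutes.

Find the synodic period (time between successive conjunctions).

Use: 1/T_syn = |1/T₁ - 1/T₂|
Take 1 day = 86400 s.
T₁ = 36.43 days = 3.14755 × 10^6 s
T₂ = 18.55 minutes = 1113 s
1/T₁ = 3.17707 × 10^-7 s⁻¹
1/T₂ = 0.000898473 s⁻¹
|1/T₁ − 1/T₂| = 0.000898155 s⁻¹
T_syn = 1 / |1/T₁ − 1/T₂| = 1113.39 s ≈ 18.56 minutes

Final answer: T_syn = 18.56 minutes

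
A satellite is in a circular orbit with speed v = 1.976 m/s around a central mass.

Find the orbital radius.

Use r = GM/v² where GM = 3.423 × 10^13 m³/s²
v = 1.976 m/s
GM = 3.423 × 10^13 m³/s²
v² = 3.90458 m²/s²
r = GM/v² = (3.423 × 10^13) / 3.90458 = 8.76664 × 10^12 m ≈ 8.767 × 10^12 m

Final answer: 8.767 × 10^12 m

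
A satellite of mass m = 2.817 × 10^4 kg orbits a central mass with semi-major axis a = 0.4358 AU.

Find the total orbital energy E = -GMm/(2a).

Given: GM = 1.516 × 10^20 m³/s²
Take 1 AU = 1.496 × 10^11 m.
a = 0.4358 AU = 6.51957 × 10^10 m
GM = 1.516 × 10^20 m³/s²
2a = 1.30391 × 10^11 m
GMm = 1.516 × 10^20 × 28170 = 4.27057 × 10^24 m³·kg/s²
E = −GMm/(2a) = -3.2752 × 10^13 J ≈ -32.75 TJ

Final answer: -32.75 TJ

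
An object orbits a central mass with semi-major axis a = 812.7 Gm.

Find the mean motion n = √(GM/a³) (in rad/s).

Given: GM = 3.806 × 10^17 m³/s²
a = 812.7 Gm = 8.127 × 10^11 m
GM = 3.806 × 10^17 m³/s²
a³ = 5.36773 × 10^35 m³
GM/a³ = (3.806 × 10^17) / (5.36773 × 10^35) = 7.09052 × 10^-19 s⁻²
n = √(GM/a³) = 8.42052 × 10^-10 rad/s ≈ 8.421 × 10^-10 rad/s

Final answer: n = 8.421 × 10^-10 rad/s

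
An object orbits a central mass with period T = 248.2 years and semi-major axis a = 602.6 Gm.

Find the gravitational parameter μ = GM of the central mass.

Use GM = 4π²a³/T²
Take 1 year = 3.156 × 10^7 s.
T = 248.2 years = 7.83319 × 10^9 s
a = 602.6 Gm = 6.026 × 10^11 m
a³ = 2.1882 × 10^35 m³
T² = 6.13589 × 10^19 s²
GM = 4π² × (2.1882 × 10^35) / (6.13589 × 10^19) = 1.40789 × 10^17 m³/s²
GM ≈ 1.408 × 10^17 m³/s²

Final answer: GM = 1.408 × 10^17 m³/s²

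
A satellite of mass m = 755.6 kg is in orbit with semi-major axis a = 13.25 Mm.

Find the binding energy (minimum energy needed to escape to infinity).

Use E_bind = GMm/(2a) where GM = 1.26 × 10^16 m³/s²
a = 13.25 Mm = 1.325 × 10^7 m
GM = 1.26 × 10^16 m³/s²
m = 755.6 kg
GMm = 1.26 × 10^16 × 755.6 = 9.52056 × 10^18 m³·kg/s²
2a = 2.65 × 10^7 m
E_bind = GMm/(2a) = 3.59266 × 10^11 J ≈ 359.3 GJ

Final answer: 359.3 GJ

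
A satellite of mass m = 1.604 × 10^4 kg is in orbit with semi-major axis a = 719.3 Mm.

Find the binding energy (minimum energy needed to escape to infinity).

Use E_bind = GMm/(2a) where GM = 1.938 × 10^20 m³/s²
a = 719.3 Mm = 7.193 × 10^8 m
GM = 1.938 × 10^20 m³/s²
m = 1.604 × 10^4 kg
GMm = 1.938 × 10^20 × 16040 = 3.10855 × 10^24 m³·kg/s²
2a = 1.4386 × 10^9 m
E_bind = GMm/(2a) = 2.16082 × 10^15 J ≈ 2.161 PJ

Final answer: 2.161 PJ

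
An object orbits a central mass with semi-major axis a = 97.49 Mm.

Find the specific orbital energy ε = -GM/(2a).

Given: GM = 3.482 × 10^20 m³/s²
a = 97.49 Mm = 9.749 × 10^7 m
GM = 3.482 × 10^20 m³/s²
2a = 1.9498 × 10^8 m
ε = −GM/(2a) = -1.78582 × 10^12 J/kg ≈ -1786 GJ/kg

Final answer: -1786 GJ/kg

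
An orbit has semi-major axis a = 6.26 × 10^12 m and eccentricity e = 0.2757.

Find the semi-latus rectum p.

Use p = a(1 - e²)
a = 6.26 × 10^12 m
e = 0.2757,  e² = 0.0760105,  1 − e² = 0.92399
p = a(1 − e²) = 6.26 × 10^12 m × 0.92399 = 5.78417 × 10^12 m ≈ 5.784 × 10^12 m

Final answer: p = 5.784 × 10^12 m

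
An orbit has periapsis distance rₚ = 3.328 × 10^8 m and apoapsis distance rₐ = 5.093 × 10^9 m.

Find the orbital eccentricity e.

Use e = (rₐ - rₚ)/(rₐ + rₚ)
rₚ = 3.328 × 10^8 m
rₐ = 5.093 × 10^9 m
rₐ − rₚ = 4.7602 × 10^9 m
rₐ + rₚ = 5.4258 × 10^9 m
e = (rₐ − rₚ)/(rₐ + rₚ) = 0.877327

Final answer: e = 0.8773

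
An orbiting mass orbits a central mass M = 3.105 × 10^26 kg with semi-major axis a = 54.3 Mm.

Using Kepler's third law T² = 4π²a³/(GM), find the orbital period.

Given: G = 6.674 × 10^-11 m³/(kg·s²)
M = 3.105 × 10^26 kg
GM = G × M = 6.674 × 10^-11 × 3.105 × 10^26 = 2.07228 × 10^16 m³/s²
a = 54.3 Mm = 5.43 × 10^7 m
a³ = 1.60103 × 10^23 m³
T = 2π √(a³/GM) = 2π √((1.60103 × 10^23) / (2.07228 × 10^16)) = 2π × 2779.56 s
T = 17464.5 s ≈ 4.851 hours

Final answer: 4.851 hours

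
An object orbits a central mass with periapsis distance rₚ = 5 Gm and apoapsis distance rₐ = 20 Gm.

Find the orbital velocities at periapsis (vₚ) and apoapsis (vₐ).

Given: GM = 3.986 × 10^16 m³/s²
rₚ = 5 Gm = 5 × 10^9 m
rₐ = 20 Gm = 2 × 10^10 m
GM = 3.986 × 10^16 m³/s²
a = (rₚ + rₐ)/2 = 1.25 × 10^10 m
Vis-viva: v² = GM (2/r − 1/a)
vₚ² = 3.986 × 10^16 × (4 × 10^-10 − 8 × 10^-11) = 1.27552 × 10^7 m²/s²
vₚ = 3571.44 m/s ≈ 3.571 km/s
vₐ² = 3.986 × 10^16 × (1 × 10^-10 − 8 × 10^-11) = 797200 m²/s²
vₐ = 892.861 m/s ≈ 892.9 m/s

Final answer: vₚ = 3.571 km/s, vₐ = 892.9 m/s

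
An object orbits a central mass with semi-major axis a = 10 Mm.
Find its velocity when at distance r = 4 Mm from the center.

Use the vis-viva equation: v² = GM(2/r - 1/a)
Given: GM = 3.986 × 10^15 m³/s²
a = 10 Mm = 1 × 10^7 m
r = 4 Mm = 4 × 10^6 m
GM = 3.986 × 10^15 m³/s²
2/r − 1/a = 5 × 10^-7 − 1 × 10^-7 = 4 × 10^-7 m⁻¹
v² = GM (2/r − 1/a) = 1.5944 × 10^9 m²/s²
v = 39929.9 m/s ≈ 39.93 km/s

Final answer: 39.93 km/s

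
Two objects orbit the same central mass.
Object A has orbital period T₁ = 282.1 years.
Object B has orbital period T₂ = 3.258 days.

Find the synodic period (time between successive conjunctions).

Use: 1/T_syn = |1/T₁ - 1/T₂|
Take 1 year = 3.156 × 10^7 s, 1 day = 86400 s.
T₁ = 282.1 years = 8.90308 × 10^9 s
T₂ = 3.258 days = 281491 s
1/T₁ = 1.12321 × 10^-10 s⁻¹
1/T₂ = 3.55251 × 10^-6 s⁻¹
|1/T₁ − 1/T₂| = 3.5524 × 10^-6 s⁻¹
T_syn = 1 / |1/T₁ − 1/T₂| = 281500 s ≈ 3.258 days

Final answer: T_syn = 3.258 days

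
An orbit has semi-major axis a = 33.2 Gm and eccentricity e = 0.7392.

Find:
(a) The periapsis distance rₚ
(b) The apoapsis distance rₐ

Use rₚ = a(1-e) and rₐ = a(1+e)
a = 33.2 Gm = 3.32 × 10^10 m
e = 0.7392:  1 − e = 0.2608,  1 + e = 1.7392
(a) rₚ = a(1 − e) = 3.32 × 10^10 m × 0.2608 = 8.65856 × 10^9 m ≈ 8.659 Gm
(b) rₐ = a(1 + e) = 3.32 × 10^10 m × 1.7392 = 5.77414 × 10^10 m ≈ 57.74 Gm

Final answer:
(a) rₚ = 8.659 Gm
(b) rₐ = 57.74 Gm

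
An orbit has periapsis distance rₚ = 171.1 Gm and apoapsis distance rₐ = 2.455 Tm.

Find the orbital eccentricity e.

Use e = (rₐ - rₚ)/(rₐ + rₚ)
rₚ = 171.1 Gm = 1.711 × 10^11 m
rₐ = 2.455 Tm = 2.455 × 10^12 m
rₐ − rₚ = 2.2839 × 10^12 m
rₐ + rₚ = 2.6261 × 10^12 m
e = (rₐ − rₚ)/(rₐ + rₚ) = 0.869693

Final answer: e = 0.8697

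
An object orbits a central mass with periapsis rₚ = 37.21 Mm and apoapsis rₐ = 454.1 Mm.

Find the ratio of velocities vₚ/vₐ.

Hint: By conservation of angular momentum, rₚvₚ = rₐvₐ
rₚ = 37.21 Mm = 3.721 × 10^7 m
rₐ = 454.1 Mm = 4.541 × 10^8 m
rₚvₚ = rₐvₐ  ⇒  vₚ/vₐ = rₐ/rₚ
vₚ/vₐ = (4.541 × 10^8) / (3.721 × 10^7) = 12.2037

Final answer: vₚ/vₐ = 12.2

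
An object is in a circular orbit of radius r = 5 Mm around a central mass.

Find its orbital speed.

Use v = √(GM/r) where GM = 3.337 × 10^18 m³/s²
r = 5 Mm = 5 × 10^6 m
GM = 3.337 × 10^18 m³/s²
GM/r = (3.337 × 10^18) / (5 × 10^6) = 6.674 × 10^11 m²/s²
v = √(GM/r) = 816946 m/s ≈ 816.9 km/s

Final answer: 816.9 km/s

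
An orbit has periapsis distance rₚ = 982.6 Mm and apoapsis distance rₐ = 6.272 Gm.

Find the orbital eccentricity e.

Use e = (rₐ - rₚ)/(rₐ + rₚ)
rₚ = 982.6 Mm = 9.826 × 10^8 m
rₐ = 6.272 Gm = 6.272 × 10^9 m
rₐ − rₚ = 5.2894 × 10^9 m
rₐ + rₚ = 7.2546 × 10^9 m
e = (rₐ − rₚ)/(rₐ + rₚ) = 0.72911

Final answer: e = 0.7291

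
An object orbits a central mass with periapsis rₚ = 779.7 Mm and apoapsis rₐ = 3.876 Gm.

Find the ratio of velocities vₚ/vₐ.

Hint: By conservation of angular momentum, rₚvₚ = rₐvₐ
rₚ = 779.7 Mm = 7.797 × 10^8 m
rₐ = 3.876 Gm = 3.876 × 10^9 m
rₚvₚ = rₐvₐ  ⇒  vₚ/vₐ = rₐ/rₚ
vₚ/vₐ = (3.876 × 10^9) / (7.797 × 10^8) = 4.97114

Final answer: vₚ/vₐ = 4.971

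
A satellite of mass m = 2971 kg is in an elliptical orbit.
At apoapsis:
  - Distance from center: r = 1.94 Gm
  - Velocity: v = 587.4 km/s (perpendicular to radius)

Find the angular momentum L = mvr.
r = 1.94 Gm = 1.94 × 10^9 m
v = 587.4 km/s = 587400 m/s
vr = 587400 × 1.94 × 10^9 = 1.13956 × 10^15 m²/s
L = m × vr = 2971 × 1.13956 × 10^15 = 3.38562 × 10^18 kg·m²/s ≈ 3.386 × 10^18 kg·m²/s

Final answer: L = 3.386 × 10^18 kg·m²/s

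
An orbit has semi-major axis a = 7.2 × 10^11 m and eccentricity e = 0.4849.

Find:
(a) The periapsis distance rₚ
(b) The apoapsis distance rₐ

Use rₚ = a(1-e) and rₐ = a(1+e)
a = 7.2 × 10^11 m
e = 0.4849:  1 − e = 0.5151,  1 + e = 1.4849
(a) rₚ = a(1 − e) = 7.2 × 10^11 m × 0.5151 = 3.70872 × 10^11 m ≈ 3.709 × 10^11 m
(b) rₐ = a(1 + e) = 7.2 × 10^11 m × 1.4849 = 1.06913 × 10^12 m ≈ 1.069 × 10^12 m

Final answer:
(a) rₚ = 3.709 × 10^11 m
(b) rₐ = 1.069 × 10^12 m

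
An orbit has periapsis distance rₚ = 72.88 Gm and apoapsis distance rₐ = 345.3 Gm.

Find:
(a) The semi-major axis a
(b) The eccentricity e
rₚ = 72.88 Gm = 7.288 × 10^10 m
rₐ = 345.3 Gm = 3.453 × 10^11 m
(a) a = (rₚ + rₐ)/2 = 2.0909 × 10^11 m ≈ 209.1 Gm
(b) e = (rₐ − rₚ)/(rₐ + rₚ) = (2.7242 × 10^11) / (4.1818 × 10^11) = 0.651442

Final answer:
(a) a = 209.1 Gm
(b) e = 0.6514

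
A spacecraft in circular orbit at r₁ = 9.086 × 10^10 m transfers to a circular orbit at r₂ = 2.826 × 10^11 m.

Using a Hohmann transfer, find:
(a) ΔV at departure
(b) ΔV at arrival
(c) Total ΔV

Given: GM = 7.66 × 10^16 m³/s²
r₁ = 9.086 × 10^10 m
r₂ = 2.826 × 10^11 m
GM = 7.66 × 10^16 m³/s²
Transfer ellipse: a_t = (r₁ + r₂)/2 = 1.8673 × 10^11 m
Circular speed at r₁: v₁ = √(GM/r₁) = 918.18 m/s
Transfer speed at r₁ (periapsis): v₁ₜ = √(GM(2/r₁ − 1/a_t)) = 1129.55 m/s
(a) ΔV₁ = v₁ₜ − v₁ = 211.374 m/s ≈ 211.4 m/s
Circular speed at r₂: v₂ = √(GM/r₂) = 520.629 m/s
Transfer speed at r₂ (apoapsis): v₂ₜ = √(GM(2/r₂ − 1/a_t)) = 363.168 m/s
(b) ΔV₂ = v₂ − v₂ₜ = 157.461 m/s ≈ 157.5 m/s
(c) ΔV_total = ΔV₁ + ΔV₂ = 368.835 m/s ≈ 368.8 m/s

Final answer:
(a) ΔV₁ = 211.4 m/s
(b) ΔV₂ = 157.5 m/s
(c) ΔV_total = 368.8 m/s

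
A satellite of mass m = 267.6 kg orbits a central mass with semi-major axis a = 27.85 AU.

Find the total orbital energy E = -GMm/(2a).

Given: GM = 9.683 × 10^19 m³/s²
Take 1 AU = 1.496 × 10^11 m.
a = 27.85 AU = 4.16636 × 10^12 m
GM = 9.683 × 10^19 m³/s²
2a = 8.33272 × 10^12 m
GMm = 9.683 × 10^19 × 267.6 = 2.59117 × 10^22 m³·kg/s²
E = −GMm/(2a) = -3.10963 × 10^9 J ≈ -3.11 GJ

Final answer: -3.11 GJ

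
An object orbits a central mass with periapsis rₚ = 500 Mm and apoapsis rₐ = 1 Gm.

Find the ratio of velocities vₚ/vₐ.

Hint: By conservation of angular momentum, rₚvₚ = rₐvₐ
rₚ = 500 Mm = 5 × 10^8 m
rₐ = 1 Gm = 1 × 10^9 m
rₚvₚ = rₐvₐ  ⇒  vₚ/vₐ = rₐ/rₚ
vₚ/vₐ = (1 × 10^9) / (5 × 10^8) = 2

Final answer: vₚ/vₐ = 2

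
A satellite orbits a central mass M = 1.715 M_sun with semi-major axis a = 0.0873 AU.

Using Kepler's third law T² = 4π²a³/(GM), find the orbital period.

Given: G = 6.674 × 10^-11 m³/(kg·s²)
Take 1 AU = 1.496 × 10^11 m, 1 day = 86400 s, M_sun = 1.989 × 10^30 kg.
M = 1.715 M_sun = 3.41113 × 10^30 kg
GM = G × M = 6.674 × 10^-11 × 3.41113 × 10^30 = 2.27659 × 10^20 m³/s²
a = 0.0873 AU = 1.30601 × 10^10 m
a³ = 2.2276 × 10^30 m³
T = 2π √(a³/GM) = 2π √((2.2276 × 10^30) / (2.27659 × 10^20)) = 2π × 98918.2 s
T = 621521 s ≈ 7.194 days

Final answer: 7.194 days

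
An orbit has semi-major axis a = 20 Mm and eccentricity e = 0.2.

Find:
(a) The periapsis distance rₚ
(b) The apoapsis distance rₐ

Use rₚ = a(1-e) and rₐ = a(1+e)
a = 20 Mm = 2 × 10^7 m
e = 0.2:  1 − e = 0.8,  1 + e = 1.2
(a) rₚ = a(1 − e) = 2 × 10^7 m × 0.8 = 1.6 × 10^7 m ≈ 16 Mm
(b) rₐ = a(1 + e) = 2 × 10^7 m × 1.2 = 2.4 × 10^7 m ≈ 24 Mm

Final answer:
(a) rₚ = 16 Mm
(b) rₐ = 24 Mm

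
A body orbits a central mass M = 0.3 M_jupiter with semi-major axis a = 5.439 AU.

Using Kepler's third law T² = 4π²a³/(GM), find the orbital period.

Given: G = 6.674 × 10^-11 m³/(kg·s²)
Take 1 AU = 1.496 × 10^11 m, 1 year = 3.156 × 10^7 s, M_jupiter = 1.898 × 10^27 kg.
M = 0.3 M_jupiter = 5.694 × 10^26 kg
GM = G × M = 6.674 × 10^-11 × 5.694 × 10^26 = 3.80018 × 10^16 m³/s²
a = 5.439 AU = 8.13674 × 10^11 m
a³ = 5.38706 × 10^35 m³
T = 2π √(a³/GM) = 2π √((5.38706 × 10^35) / (3.80018 × 10^16)) = 2π × 3.76508 × 10^9 s
T = 2.36567 × 10^10 s ≈ 749.6 years

Final answer: 749.6 years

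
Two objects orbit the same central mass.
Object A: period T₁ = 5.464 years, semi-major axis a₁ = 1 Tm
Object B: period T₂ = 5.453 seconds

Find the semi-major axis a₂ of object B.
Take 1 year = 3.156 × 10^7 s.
T₁ = 5.464 years = 1.72444 × 10^8 s
T₂ = 5.453 seconds
a₁ = 1 Tm = 1 × 10^12 m
Kepler's third law: (T₂/T₁)² = (a₂/a₁)³  ⇒  a₂ = a₁ (T₂/T₁)^(2/3)
T₂/T₁ = 3.16219 × 10^-8
(T₂/T₁)^(2/3) = 9.99981 × 10^-6
a₂ = 1 × 10^12 m × 9.99981 × 10^-6 = 9.99981 × 10^6 m ≈ 10 Mm

Final answer: a₂ = 10 Mm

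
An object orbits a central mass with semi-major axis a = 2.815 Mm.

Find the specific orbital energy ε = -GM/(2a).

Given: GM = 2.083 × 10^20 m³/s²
a = 2.815 Mm = 2.815 × 10^6 m
GM = 2.083 × 10^20 m³/s²
2a = 5.63 × 10^6 m
ε = −GM/(2a) = -3.69982 × 10^13 J/kg ≈ -3.7 × 10^4 GJ/kg

Final answer: -3.7 × 10^4 GJ/kg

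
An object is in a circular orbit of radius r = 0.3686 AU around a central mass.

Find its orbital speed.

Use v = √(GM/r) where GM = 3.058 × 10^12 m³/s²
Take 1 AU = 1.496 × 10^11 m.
r = 0.3686 AU = 5.51426 × 10^10 m
GM = 3.058 × 10^12 m³/s²
GM/r = (3.058 × 10^12) / (5.51426 × 10^10) = 55.4563 m²/s²
v = √(GM/r) = 7.4469 m/s ≈ 7.447 m/s

Final answer: 7.447 m/s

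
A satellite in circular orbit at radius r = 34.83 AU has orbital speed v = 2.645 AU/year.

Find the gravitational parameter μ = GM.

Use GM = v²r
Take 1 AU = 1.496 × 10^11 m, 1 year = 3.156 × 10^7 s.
r = 34.83 AU = 5.21057 × 10^12 m
v = 2.645 AU/year = 12537.8 m/s
v² = 1.57196 × 10^8 m²/s²
GM = v²r = 1.57196 × 10^8 × 5.21057 × 10^12 = 8.19079 × 10^20 m³/s²
GM ≈ 8.191 × 10^20 m³/s²

Final answer: GM = 8.191 × 10^20 m³/s²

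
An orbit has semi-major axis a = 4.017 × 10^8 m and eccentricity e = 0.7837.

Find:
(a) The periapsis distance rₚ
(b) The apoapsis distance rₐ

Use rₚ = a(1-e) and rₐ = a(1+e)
a = 4.017 × 10^8 m
e = 0.7837:  1 − e = 0.2163,  1 + e = 1.7837
(a) rₚ = a(1 − e) = 4.017 × 10^8 m × 0.2163 = 8.68877 × 10^7 m ≈ 8.689 × 10^7 m
(b) rₐ = a(1 + e) = 4.017 × 10^8 m × 1.7837 = 7.16512 × 10^8 m ≈ 7.165 × 10^8 m

Final answer:
(a) rₚ = 8.689 × 10^7 m
(b) rₐ = 7.165 × 10^8 m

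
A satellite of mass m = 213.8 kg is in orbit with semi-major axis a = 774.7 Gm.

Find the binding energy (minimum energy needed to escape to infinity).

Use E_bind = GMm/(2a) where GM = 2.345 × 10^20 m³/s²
a = 774.7 Gm = 7.747 × 10^11 m
GM = 2.345 × 10^20 m³/s²
m = 213.8 kg
GMm = 2.345 × 10^20 × 213.8 = 5.01361 × 10^22 m³·kg/s²
2a = 1.5494 × 10^12 m
E_bind = GMm/(2a) = 3.23584 × 10^10 J ≈ 32.36 GJ

Final answer: 32.36 GJ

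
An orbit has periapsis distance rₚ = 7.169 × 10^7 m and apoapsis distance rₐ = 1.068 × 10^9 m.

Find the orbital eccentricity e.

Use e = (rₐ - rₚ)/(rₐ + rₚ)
rₚ = 7.169 × 10^7 m
rₐ = 1.068 × 10^9 m
rₐ − rₚ = 9.9631 × 10^8 m
rₐ + rₚ = 1.13969 × 10^9 m
e = (rₐ − rₚ)/(rₐ + rₚ) = 0.874194

Final answer: e = 0.8742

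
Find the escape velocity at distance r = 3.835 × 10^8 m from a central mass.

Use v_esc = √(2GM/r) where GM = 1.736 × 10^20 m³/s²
r = 3.835 × 10^8 m
GM = 1.736 × 10^20 m³/s²
2GM/r = 2 × (1.736 × 10^20) / (3.835 × 10^8) = 9.05346 × 10^11 m²/s²
v_esc = √(2GM/r) = 951496 m/s ≈ 951.5 km/s

Final answer: 951.5 km/s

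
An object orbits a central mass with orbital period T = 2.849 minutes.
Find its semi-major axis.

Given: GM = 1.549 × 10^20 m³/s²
T = 2.849 minutes = 170.94 s
GM = 1.549 × 10^20 m³/s²
Kepler's third law: a³ = GM T² / (4π²)
T² = 29220.5 s²
a³ = (1.549 × 10^20) × 29220.5 / (4π²) = 1.14651 × 10^23 m³
a = (a³)^(1/3) = 4.85802 × 10^7 m ≈ 4.858 × 10^7 m

Final answer: 4.858 × 10^7 m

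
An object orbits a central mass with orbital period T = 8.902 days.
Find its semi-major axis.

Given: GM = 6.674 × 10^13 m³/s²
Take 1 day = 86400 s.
T = 8.902 days = 769133 s
GM = 6.674 × 10^13 m³/s²
Kepler's third law: a³ = GM T² / (4π²)
T² = 5.91565 × 10^11 s²
a³ = (6.674 × 10^13) × (5.91565 × 10^11) / (4π²) = 1.00007 × 10^24 m³
a = (a³)^(1/3) = 1.00002 × 10^8 m ≈ 100 Mm

Final answer: 100 Mm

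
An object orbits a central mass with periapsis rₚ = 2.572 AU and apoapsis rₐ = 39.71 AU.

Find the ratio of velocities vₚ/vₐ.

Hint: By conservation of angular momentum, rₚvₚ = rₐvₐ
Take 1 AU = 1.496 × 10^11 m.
rₚ = 2.572 AU = 3.84771 × 10^11 m
rₐ = 39.71 AU = 5.94062 × 10^12 m
rₚvₚ = rₐvₐ  ⇒  vₚ/vₐ = rₐ/rₚ
vₚ/vₐ = (5.94062 × 10^12) / (3.84771 × 10^11) = 15.4393

Final answer: vₚ/vₐ = 15.44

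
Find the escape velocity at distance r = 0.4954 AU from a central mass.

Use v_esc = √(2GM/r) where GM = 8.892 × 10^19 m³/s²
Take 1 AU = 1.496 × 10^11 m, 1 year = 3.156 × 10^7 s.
r = 0.4954 AU = 7.41118 × 10^10 m
GM = 8.892 × 10^19 m³/s²
2GM/r = 2 × (8.892 × 10^19) / (7.41118 × 10^10) = 2.39962 × 10^9 m²/s²
v_esc = √(2GM/r) = 48985.9 m/s ≈ 10.33 AU/year

Final answer: 10.33 AU/year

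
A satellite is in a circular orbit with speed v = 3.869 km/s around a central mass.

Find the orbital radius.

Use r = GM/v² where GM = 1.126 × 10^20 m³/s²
v = 3.869 km/s = 3869 m/s
GM = 1.126 × 10^20 m³/s²
v² = 1.49692 × 10^7 m²/s²
r = GM/v² = (1.126 × 10^20) / (1.49692 × 10^7) = 7.52213 × 10^12 m ≈ 7.522 Tm

Final answer: 7.522 Tm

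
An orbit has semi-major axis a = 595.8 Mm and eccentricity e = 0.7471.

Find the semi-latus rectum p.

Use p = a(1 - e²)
a = 595.8 Mm = 5.958 × 10^8 m
e = 0.7471,  e² = 0.558158,  1 − e² = 0.441842
p = a(1 − e²) = 5.958 × 10^8 m × 0.441842 = 2.63249 × 10^8 m ≈ 263.2 Mm

Final answer: p = 263.2 Mm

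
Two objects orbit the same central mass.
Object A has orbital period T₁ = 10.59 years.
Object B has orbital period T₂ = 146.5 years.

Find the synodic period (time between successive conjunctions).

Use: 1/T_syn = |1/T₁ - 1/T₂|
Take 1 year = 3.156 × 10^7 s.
T₁ = 10.59 years = 3.3422 × 10^8 s
T₂ = 146.5 years = 4.62354 × 10^9 s
1/T₁ = 2.99204 × 10^-9 s⁻¹
1/T₂ = 2.16284 × 10^-10 s⁻¹
|1/T₁ − 1/T₂| = 2.77575 × 10^-9 s⁻¹
T_syn = 1 / |1/T₁ − 1/T₂| = 3.60263 × 10^8 s ≈ 11.42 years

Final answer: T_syn = 11.42 years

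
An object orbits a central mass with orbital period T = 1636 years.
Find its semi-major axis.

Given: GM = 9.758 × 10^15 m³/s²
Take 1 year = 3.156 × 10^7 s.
T = 1636 years = 5.16322 × 10^10 s
GM = 9.758 × 10^15 m³/s²
Kepler's third law: a³ = GM T² / (4π²)
T² = 2.66588 × 10^21 s²
a³ = (9.758 × 10^15) × (2.66588 × 10^21) / (4π²) = 6.58934 × 10^35 m³
a = (a³)^(1/3) = 8.7019 × 10^11 m ≈ 870.2 Gm

Final answer: 870.2 Gm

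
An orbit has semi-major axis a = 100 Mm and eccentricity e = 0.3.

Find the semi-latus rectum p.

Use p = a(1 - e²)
a = 100 Mm = 1 × 10^8 m
e = 0.3,  e² = 0.09,  1 − e² = 0.91
p = a(1 − e²) = 1 × 10^8 m × 0.91 = 9.1 × 10^7 m ≈ 91 Mm

Final answer: p = 91 Mm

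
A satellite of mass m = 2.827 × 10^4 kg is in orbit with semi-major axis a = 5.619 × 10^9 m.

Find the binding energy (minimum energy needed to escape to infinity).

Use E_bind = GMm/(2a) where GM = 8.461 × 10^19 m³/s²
a = 5.619 × 10^9 m
GM = 8.461 × 10^19 m³/s²
m = 2.827 × 10^4 kg
GMm = 8.461 × 10^19 × 28270 = 2.39192 × 10^24 m³·kg/s²
2a = 1.1238 × 10^10 m
E_bind = GMm/(2a) = 2.12843 × 10^14 J ≈ 212.8 TJ

Final answer: 212.8 TJ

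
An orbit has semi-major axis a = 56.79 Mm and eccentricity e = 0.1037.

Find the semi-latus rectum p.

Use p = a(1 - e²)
a = 56.79 Mm = 5.679 × 10^7 m
e = 0.1037,  e² = 0.0107537,  1 − e² = 0.989246
p = a(1 − e²) = 5.679 × 10^7 m × 0.989246 = 5.61793 × 10^7 m ≈ 56.18 Mm

Final answer: p = 56.18 Mm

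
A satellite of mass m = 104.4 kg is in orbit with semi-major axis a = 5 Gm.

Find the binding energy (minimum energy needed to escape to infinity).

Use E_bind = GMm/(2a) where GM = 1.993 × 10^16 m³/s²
a = 5 Gm = 5 × 10^9 m
GM = 1.993 × 10^16 m³/s²
m = 104.4 kg
GMm = 1.993 × 10^16 × 104.4 = 2.08069 × 10^18 m³·kg/s²
2a = 1 × 10^10 m
E_bind = GMm/(2a) = 2.08069 × 10^8 J ≈ 208.1 MJ

Final answer: 208.1 MJ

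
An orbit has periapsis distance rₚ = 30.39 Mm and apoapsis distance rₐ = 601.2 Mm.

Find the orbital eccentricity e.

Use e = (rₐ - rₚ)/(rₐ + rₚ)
rₚ = 30.39 Mm = 3.039 × 10^7 m
rₐ = 601.2 Mm = 6.012 × 10^8 m
rₐ − rₚ = 5.7081 × 10^8 m
rₐ + rₚ = 6.3159 × 10^8 m
e = (rₐ − rₚ)/(rₐ + rₚ) = 0.903767

Final answer: e = 0.9038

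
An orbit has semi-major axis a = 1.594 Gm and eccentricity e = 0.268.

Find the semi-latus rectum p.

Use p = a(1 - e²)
a = 1.594 Gm = 1.594 × 10^9 m
e = 0.268,  e² = 0.071824,  1 − e² = 0.928176
p = a(1 − e²) = 1.594 × 10^9 m × 0.928176 = 1.47951 × 10^9 m ≈ 1.48 Gm

Final answer: p = 1.48 Gm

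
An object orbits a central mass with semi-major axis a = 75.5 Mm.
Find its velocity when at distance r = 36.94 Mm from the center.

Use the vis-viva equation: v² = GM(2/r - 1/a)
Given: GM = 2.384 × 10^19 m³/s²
a = 75.5 Mm = 7.55 × 10^7 m
r = 36.94 Mm = 3.694 × 10^7 m
GM = 2.384 × 10^19 m³/s²
2/r − 1/a = 5.41419 × 10^-8 − 1.3245 × 10^-8 = 4.08968 × 10^-8 m⁻¹
v² = GM (2/r − 1/a) = 9.7498 × 10^11 m²/s²
v = 987411 m/s ≈ 987.4 km/s

Final answer: 987.4 km/s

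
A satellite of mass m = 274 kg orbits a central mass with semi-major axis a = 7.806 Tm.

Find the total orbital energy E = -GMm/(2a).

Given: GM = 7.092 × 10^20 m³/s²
a = 7.806 Tm = 7.806 × 10^12 m
GM = 7.092 × 10^20 m³/s²
2a = 1.5612 × 10^13 m
GMm = 7.092 × 10^20 × 274 = 1.94321 × 10^23 m³·kg/s²
E = −GMm/(2a) = -1.24469 × 10^10 J ≈ -12.45 GJ

Final answer: -12.45 GJ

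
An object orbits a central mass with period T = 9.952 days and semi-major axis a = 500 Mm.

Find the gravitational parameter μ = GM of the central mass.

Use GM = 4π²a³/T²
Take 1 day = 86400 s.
T = 9.952 days = 859853 s
a = 500 Mm = 5 × 10^8 m
a³ = 1.25 × 10^26 m³
T² = 7.39347 × 10^11 s²
GM = 4π² × (1.25 × 10^26) / (7.39347 × 10^11) = 6.67454 × 10^15 m³/s²
GM ≈ 6.675 × 10^15 m³/s²

Final answer: GM = 6.675 × 10^15 m³/s²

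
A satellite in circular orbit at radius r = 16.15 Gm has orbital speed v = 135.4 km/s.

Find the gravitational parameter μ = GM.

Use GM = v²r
r = 16.15 Gm = 1.615 × 10^10 m
v = 135.4 km/s = 135400 m/s
v² = 1.83332 × 10^10 m²/s²
GM = v²r = 1.83332 × 10^10 × 1.615 × 10^10 = 2.96081 × 10^20 m³/s²
GM ≈ 2.961 × 10^20 m³/s²

Final answer: GM = 2.961 × 10^20 m³/s²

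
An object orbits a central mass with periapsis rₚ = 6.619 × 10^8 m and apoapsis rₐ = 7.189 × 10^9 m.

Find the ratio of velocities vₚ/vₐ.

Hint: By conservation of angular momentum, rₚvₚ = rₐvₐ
rₚ = 6.619 × 10^8 m
rₐ = 7.189 × 10^9 m
rₚvₚ = rₐvₐ  ⇒  vₚ/vₐ = rₐ/rₚ
vₚ/vₐ = (7.189 × 10^9) / (6.619 × 10^8) = 10.8612

Final answer: vₚ/vₐ = 10.86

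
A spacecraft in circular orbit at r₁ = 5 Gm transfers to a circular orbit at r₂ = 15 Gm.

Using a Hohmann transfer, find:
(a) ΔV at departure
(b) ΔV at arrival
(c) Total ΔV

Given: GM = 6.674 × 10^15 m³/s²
r₁ = 5 Gm = 5 × 10^9 m
r₂ = 15 Gm = 1.5 × 10^10 m
GM = 6.674 × 10^15 m³/s²
Transfer ellipse: a_t = (r₁ + r₂)/2 = 1 × 10^10 m
Circular speed at r₁: v₁ = √(GM/r₁) = 1155.34 m/s
Transfer speed at r₁ (periapsis): v₁ₜ = √(GM(2/r₁ − 1/a_t)) = 1414.99 m/s
(a) ΔV₁ = v₁ₜ − v₁ = 259.656 m/s ≈ 259.7 m/s
Circular speed at r₂: v₂ = √(GM/r₂) = 667.033 m/s
Transfer speed at r₂ (apoapsis): v₂ₜ = √(GM(2/r₂ − 1/a_t)) = 471.664 m/s
(b) ΔV₂ = v₂ − v₂ₜ = 195.37 m/s ≈ 195.4 m/s
(c) ΔV_total = ΔV₁ + ΔV₂ = 455.025 m/s ≈ 455 m/s

Final answer:
(a) ΔV₁ = 259.7 m/s
(b) ΔV₂ = 195.4 m/s
(c) ΔV_total = 455 m/s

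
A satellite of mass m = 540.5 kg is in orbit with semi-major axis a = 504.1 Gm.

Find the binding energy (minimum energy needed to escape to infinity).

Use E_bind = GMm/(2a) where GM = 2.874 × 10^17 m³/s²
a = 504.1 Gm = 5.041 × 10^11 m
GM = 2.874 × 10^17 m³/s²
m = 540.5 kg
GMm = 2.874 × 10^17 × 540.5 = 1.5534 × 10^20 m³·kg/s²
2a = 1.0082 × 10^12 m
E_bind = GMm/(2a) = 1.54076 × 10^8 J ≈ 154.1 MJ

Final answer: 154.1 MJ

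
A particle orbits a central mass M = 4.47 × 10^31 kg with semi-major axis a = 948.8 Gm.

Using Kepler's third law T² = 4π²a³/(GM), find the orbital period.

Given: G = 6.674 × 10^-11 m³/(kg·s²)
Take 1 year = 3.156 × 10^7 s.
M = 4.47 × 10^31 kg
GM = G × M = 6.674 × 10^-11 × 4.47 × 10^31 = 2.98328 × 10^21 m³/s²
a = 948.8 Gm = 9.488 × 10^11 m
a³ = 8.5413 × 10^35 m³
T = 2π √(a³/GM) = 2π √((8.5413 × 10^35) / (2.98328 × 10^21)) = 2π × 1.69206 × 10^7 s
T = 1.06315 × 10^8 s ≈ 3.369 years

Final answer: 3.369 years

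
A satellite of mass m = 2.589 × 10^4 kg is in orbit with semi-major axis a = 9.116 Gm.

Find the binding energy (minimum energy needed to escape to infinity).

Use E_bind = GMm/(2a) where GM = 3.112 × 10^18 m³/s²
a = 9.116 Gm = 9.116 × 10^9 m
GM = 3.112 × 10^18 m³/s²
m = 2.589 × 10^4 kg
GMm = 3.112 × 10^18 × 25890 = 8.05697 × 10^22 m³·kg/s²
2a = 1.8232 × 10^10 m
E_bind = GMm/(2a) = 4.41914 × 10^12 J ≈ 4.419 TJ

Final answer: 4.419 TJ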